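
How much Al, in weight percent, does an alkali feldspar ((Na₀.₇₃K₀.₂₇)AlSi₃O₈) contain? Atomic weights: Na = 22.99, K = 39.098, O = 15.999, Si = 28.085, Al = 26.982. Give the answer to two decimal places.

10.12 weight percent

Formula mass = 0.73×22.99 + 0.27×39.098 + 1×26.982 + 3×28.085 + 8×15.999 = 266.568 g/mol, of which 26.982 g is Al.
So Al makes up 26.982/266.568 = 0.1012 of the mass, i.e. 10.12%.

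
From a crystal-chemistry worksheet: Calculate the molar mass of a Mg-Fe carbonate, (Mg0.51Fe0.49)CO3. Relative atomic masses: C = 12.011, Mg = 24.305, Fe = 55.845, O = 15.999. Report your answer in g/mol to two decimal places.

M = 0.51·24.305 + 0.49·55.845 + 1·12.011 + 3·15.999

99.77 g/mol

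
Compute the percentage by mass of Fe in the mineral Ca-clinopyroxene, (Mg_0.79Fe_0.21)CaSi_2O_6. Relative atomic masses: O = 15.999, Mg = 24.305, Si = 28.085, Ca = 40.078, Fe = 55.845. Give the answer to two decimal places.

5.25 mass %

Formula mass = 0.79×24.305 + 0.21×55.845 + 1×40.078 + 2×28.085 + 6×15.999 = 223.170 g/mol, of which 11.727 g is Fe.
So Fe makes up 11.727/223.170 = 0.0525 of the mass, i.e. 5.25%.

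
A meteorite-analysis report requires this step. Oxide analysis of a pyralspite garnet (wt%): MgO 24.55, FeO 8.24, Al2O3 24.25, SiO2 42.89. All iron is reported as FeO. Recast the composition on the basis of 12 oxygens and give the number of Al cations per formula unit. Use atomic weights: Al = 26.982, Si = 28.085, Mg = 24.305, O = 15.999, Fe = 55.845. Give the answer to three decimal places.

MgO: 24.55/40.304 = 0.60912 mol → 0.60912 mol Mg, 0.60912 mol O.
FeO: 8.24/71.844 = 0.11469 mol → 0.11469 mol Fe, 0.11469 mol O.
Al2O3: 24.25/101.961 = 0.23784 mol → 0.47568 mol Al, 0.71352 mol O.
SiO2: 42.89/60.083 = 0.71385 mol → 0.71385 mol Si, 1.42770 mol O.
Total oxygen = 2.86503 mol. Normalization factor = 12/2.86503 = 4.18844.
Al per 12 O = 0.47568 × 4.18844 = 1.992.

1.992 Al apfu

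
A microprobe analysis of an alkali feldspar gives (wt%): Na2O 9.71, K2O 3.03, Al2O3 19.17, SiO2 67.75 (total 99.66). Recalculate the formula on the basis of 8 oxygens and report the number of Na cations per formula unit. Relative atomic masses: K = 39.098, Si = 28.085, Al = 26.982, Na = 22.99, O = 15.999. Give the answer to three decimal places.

0.833 Na apfu

Na2O (M=61.979): mol = 0.15667; Na = 0.31334, O = 0.15667.
K2O (M=94.195): mol = 0.03217; K = 0.06434, O = 0.03217.
Al2O3 (M=101.961): mol = 0.18801; Al = 0.37602, O = 0.56403.
SiO2 (M=60.083): mol = 1.12761; Si = 1.12761, O = 2.25522.
ΣO = 3.00809; factor = 8/ΣO = 2.65949.
Na apfu = 0.31334 × 2.65949 = 0.833.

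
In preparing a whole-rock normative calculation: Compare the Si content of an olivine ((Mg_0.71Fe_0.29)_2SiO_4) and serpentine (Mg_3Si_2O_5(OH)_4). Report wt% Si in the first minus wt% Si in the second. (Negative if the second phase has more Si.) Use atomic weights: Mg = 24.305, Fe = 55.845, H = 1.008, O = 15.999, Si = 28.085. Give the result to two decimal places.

-2.60 percentage points

Si in (Mg_0.71Fe_0.29)_2SiO_4: molar mass 158.984 g/mol; 1×28.085 = 28.085 g → 17.67 wt%.
Si in Mg_3Si_2O_5(OH)_4: molar mass 277.108 g/mol; 2×28.085 = 56.170 g → 20.27 wt%.
Difference = 17.67 − 20.27 = -2.60 percentage points.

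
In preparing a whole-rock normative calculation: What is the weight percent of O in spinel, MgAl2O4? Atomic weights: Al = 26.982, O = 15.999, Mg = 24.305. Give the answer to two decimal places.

M(MgAl2O4) = 142.265 g/mol.
O contributes 4 × 15.999 = 63.996 g per mole.
63.996/142.265 = 0.4498 → 44.98%.

44.98 mass %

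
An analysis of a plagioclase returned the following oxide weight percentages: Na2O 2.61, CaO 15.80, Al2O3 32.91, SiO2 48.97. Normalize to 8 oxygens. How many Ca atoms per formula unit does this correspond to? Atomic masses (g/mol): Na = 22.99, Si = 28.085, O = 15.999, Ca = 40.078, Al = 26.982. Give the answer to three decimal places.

0.771 Ca apfu

Na2O (M=61.979): mol = 0.04211; Na = 0.08422, O = 0.04211.
CaO (M=56.077): mol = 0.28176; Ca = 0.28176, O = 0.28176.
Al2O3 (M=101.961): mol = 0.32277; Al = 0.64554, O = 0.96831.
SiO2 (M=60.083): mol = 0.81504; Si = 0.81504, O = 1.63008.
ΣO = 2.92226; factor = 8/ΣO = 2.73761.
Ca apfu = 0.28176 × 2.73761 = 0.771.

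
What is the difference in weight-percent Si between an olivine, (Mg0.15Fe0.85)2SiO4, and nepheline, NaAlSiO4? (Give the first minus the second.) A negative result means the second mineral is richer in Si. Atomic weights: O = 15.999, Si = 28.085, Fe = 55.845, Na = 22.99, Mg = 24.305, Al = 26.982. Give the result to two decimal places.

M((Mg0.15Fe0.85)2SiO4) = 194.309 g/mol, so wt% Si = 28.085/194.309 × 100 = 14.45%.
M(NaAlSiO4) = 142.053 g/mol, so wt% Si = 28.085/142.053 × 100 = 19.77%.
14.45 − 19.77 = -5.32 pp.

-5.32 percentage points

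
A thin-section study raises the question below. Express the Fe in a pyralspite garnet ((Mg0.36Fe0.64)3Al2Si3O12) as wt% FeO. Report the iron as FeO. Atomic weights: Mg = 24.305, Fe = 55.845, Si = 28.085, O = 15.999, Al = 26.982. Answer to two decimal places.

Molar mass of (Mg0.36Fe0.64)3Al2Si3O12 = 1.08*24.305 + 1.92*55.845 + 2*26.982 + 3*28.085 + 12*15.999 = 463.679 g/mol.
Each formula unit contains 1.92 Fe, equivalent to 1.92/1 = 1.9200 mol FeO.
M(FeO) = 1×55.845 + 1×15.999 = 71.844 g/mol.
Mass of FeO per formula unit = 1.9200 × 71.844 = 137.940 g.
FeO wt% = 137.940 / 463.679 × 100 = 29.75%.

29.75 wt%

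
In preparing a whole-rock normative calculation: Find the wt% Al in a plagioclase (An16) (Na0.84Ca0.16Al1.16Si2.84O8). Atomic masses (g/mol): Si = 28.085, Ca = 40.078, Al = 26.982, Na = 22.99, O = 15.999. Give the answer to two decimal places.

M(Na0.84Ca0.16Al1.16Si2.84O8) = 264.777 g/mol.
Al contributes 1.16 × 26.982 = 31.299 g per mole.
31.299/264.777 = 0.1182 → 11.82%.

11.82 wt%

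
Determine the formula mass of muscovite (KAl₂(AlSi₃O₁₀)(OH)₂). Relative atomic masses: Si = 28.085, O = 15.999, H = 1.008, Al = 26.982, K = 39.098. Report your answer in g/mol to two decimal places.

398.30 g/mol

K: 1 × 39.098 = 39.0980
Al: 3 × 26.982 = 80.9460
Si: 3 × 28.085 = 84.2550
O: 12 × 15.999 = 191.9880
H: 2 × 1.008 = 2.0160
Summing the contributions gives the formula mass.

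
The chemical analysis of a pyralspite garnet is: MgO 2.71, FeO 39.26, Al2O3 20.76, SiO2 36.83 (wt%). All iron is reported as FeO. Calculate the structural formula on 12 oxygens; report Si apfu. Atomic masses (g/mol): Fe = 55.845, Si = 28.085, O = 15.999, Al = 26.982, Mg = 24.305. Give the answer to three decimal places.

2.71 wt% MgO ÷ 40.304 g/mol = 0.06724 mol, giving 0.06724 Mg and 0.06724 O.
39.26 wt% FeO ÷ 71.844 g/mol = 0.54646 mol, giving 0.54646 Fe and 0.54646 O.
20.76 wt% Al2O3 ÷ 101.961 g/mol = 0.20361 mol, giving 0.40722 Al and 0.61083 O.
36.83 wt% SiO2 ÷ 60.083 g/mol = 0.61299 mol, giving 0.61299 Si and 1.22598 O.
Oxygen sums to 2.45051; scaling by 12/2.45051 = 4.89694 puts the formula on 12 O.
Si: 0.61299 × 4.89694 = 3.002 atoms per formula unit.

3.002 Si apfu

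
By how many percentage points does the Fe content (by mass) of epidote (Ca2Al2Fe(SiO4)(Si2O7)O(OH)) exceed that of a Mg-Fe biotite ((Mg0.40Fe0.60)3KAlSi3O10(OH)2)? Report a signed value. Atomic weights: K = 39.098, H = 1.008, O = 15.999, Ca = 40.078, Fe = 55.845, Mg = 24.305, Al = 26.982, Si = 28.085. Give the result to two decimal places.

-9.65 percentage points

M(Ca2Al2Fe(SiO4)(Si2O7)O(OH)) = 483.215 g/mol, so wt% Fe = 55.845/483.215 × 100 = 11.56%.
M((Mg0.40Fe0.60)3KAlSi3O10(OH)2) = 474.026 g/mol, so wt% Fe = 100.521/474.026 × 100 = 21.21%.
11.56 − 21.21 = -9.65 pp.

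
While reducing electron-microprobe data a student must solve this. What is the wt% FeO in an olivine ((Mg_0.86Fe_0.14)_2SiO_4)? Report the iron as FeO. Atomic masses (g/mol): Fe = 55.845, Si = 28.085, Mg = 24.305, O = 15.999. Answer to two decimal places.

13.45 wt%

M((Mg_0.86Fe_0.14)_2SiO_4) = 149.522 g/mol; M(FeO) = 71.844 g/mol.
Moles FeO per formula unit = 0.28 Fe ÷ 1 = 0.2800.
FeO fraction = (0.2800 × 71.844) / 149.522 = 20.116/149.522 = 0.1345.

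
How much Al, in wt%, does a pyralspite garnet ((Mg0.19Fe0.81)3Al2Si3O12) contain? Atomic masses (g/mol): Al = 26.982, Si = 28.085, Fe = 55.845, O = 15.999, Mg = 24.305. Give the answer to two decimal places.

11.25 wt%

Formula mass = 0.57*24.305 + 2.43*55.845 + 2*26.982 + 3*28.085 + 12*15.999 = 479.764 g/mol, of which 53.964 g is Al.
So Al makes up 53.964/479.764 = 0.1125 of the mass, i.e. 11.25%.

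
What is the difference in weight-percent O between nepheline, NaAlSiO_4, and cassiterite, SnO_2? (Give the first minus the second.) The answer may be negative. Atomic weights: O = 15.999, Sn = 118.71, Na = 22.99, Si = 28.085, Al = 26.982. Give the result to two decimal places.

23.82 percentage points

O in NaAlSiO_4: molar mass 142.053 g/mol; 4×15.999 = 63.996 g → 45.05 wt%.
O in SnO_2: molar mass 150.708 g/mol; 2×15.999 = 31.998 g → 21.23 wt%.
Difference = 45.05 − 21.23 = 23.82 percentage points.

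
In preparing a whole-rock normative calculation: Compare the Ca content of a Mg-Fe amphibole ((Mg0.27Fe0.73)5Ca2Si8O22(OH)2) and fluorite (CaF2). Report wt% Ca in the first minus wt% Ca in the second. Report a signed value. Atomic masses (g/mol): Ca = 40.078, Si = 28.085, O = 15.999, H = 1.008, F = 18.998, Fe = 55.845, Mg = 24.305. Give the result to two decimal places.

First mineral: 80.156 g Ca in 927.474 g formula = 8.64 wt% Ca.
Second mineral: 40.078 g Ca in 78.074 g formula = 51.33 wt% Ca.
8.64% − 51.33% gives a difference of -42.69 percentage points.

-42.69 percentage points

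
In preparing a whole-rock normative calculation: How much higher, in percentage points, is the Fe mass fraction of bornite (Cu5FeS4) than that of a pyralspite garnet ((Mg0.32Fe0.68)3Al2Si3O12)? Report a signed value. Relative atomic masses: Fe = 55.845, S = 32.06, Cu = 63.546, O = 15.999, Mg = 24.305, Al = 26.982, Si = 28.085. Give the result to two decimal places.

-13.24 percentage points

M(Cu5FeS4) = 501.815 g/mol, so wt% Fe = 55.845/501.815 × 100 = 11.13%.
M((Mg0.32Fe0.68)3Al2Si3O12) = 467.464 g/mol, so wt% Fe = 113.924/467.464 × 100 = 24.37%.
11.13 − 24.37 = -13.24 pp.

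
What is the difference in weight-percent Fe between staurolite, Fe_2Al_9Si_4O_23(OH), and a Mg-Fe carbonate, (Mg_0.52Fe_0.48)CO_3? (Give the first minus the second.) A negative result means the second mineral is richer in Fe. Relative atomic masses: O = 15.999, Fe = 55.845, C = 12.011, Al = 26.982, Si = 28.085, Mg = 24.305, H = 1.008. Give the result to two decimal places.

-13.84 percentage points

First mineral: 111.690 g Fe in 851.852 g formula = 13.11 wt% Fe.
Second mineral: 26.806 g Fe in 99.452 g formula = 26.95 wt% Fe.
13.11% − 26.95% gives a difference of -13.84 percentage points.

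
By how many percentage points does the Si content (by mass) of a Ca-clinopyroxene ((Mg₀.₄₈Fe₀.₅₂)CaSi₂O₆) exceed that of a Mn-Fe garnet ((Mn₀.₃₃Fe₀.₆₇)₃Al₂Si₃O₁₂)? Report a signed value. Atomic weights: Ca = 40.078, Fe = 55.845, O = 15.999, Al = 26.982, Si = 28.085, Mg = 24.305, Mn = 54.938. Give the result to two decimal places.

7.15 percentage points

Si in (Mg₀.₄₈Fe₀.₅₂)CaSi₂O₆: molar mass 232.948 g/mol; 2×28.085 = 56.170 g → 24.11 wt%.
Si in (Mn₀.₃₃Fe₀.₆₇)₃Al₂Si₃O₁₂: molar mass 496.844 g/mol; 3×28.085 = 84.255 g → 16.96 wt%.
Difference = 24.11 − 16.96 = 7.15 percentage points.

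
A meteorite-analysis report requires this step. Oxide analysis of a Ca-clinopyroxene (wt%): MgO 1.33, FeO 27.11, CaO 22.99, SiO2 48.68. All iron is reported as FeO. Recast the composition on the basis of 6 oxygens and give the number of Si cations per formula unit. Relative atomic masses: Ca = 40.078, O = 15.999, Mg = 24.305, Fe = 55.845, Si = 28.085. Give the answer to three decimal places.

MgO: 1.33/40.304 = 0.03300 mol → 0.03300 mol Mg, 0.03300 mol O.
FeO: 27.11/71.844 = 0.37735 mol → 0.37735 mol Fe, 0.37735 mol O.
CaO: 22.99/56.077 = 0.40997 mol → 0.40997 mol Ca, 0.40997 mol O.
SiO2: 48.68/60.083 = 0.81021 mol → 0.81021 mol Si, 1.62042 mol O.
Total oxygen = 2.44074 mol. Normalization factor = 6/2.44074 = 2.45827.
Si per 6 O = 0.81021 × 2.45827 = 1.992.

1.992 Si apfu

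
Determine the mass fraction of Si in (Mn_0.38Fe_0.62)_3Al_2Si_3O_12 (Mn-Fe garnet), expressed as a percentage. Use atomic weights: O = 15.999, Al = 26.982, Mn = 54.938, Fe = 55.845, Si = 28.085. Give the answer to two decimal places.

16.96 wt%

Formula mass = 1.14*54.938 + 1.86*55.845 + 2*26.982 + 3*28.085 + 12*15.999 = 496.708 g/mol, of which 84.255 g is Si.
So Si makes up 84.255/496.708 = 0.1696 of the mass, i.e. 16.96%.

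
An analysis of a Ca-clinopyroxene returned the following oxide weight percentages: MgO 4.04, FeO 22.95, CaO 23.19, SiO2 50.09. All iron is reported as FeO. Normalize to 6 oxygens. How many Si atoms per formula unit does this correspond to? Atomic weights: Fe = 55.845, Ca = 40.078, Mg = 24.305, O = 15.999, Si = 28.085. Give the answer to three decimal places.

2.000 Si apfu

4.04 wt% MgO ÷ 40.304 g/mol = 0.10024 mol, giving 0.10024 Mg and 0.10024 O.
22.95 wt% FeO ÷ 71.844 g/mol = 0.31944 mol, giving 0.31944 Fe and 0.31944 O.
23.19 wt% CaO ÷ 56.077 g/mol = 0.41354 mol, giving 0.41354 Ca and 0.41354 O.
50.09 wt% SiO2 ÷ 60.083 g/mol = 0.83368 mol, giving 0.83368 Si and 1.66736 O.
Oxygen sums to 2.50058; scaling by 6/2.50058 = 2.39944 puts the formula on 6 O.
Si: 0.83368 × 2.39944 = 2.000 atoms per formula unit.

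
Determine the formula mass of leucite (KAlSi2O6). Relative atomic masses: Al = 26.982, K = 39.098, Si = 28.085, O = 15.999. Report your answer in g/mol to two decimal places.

K: 1 × 39.098 = 39.0980
Al: 1 × 26.982 = 26.9820
Si: 2 × 28.085 = 56.1700
O: 6 × 15.999 = 95.9940
Summing the contributions gives the formula mass.

218.24 g/mol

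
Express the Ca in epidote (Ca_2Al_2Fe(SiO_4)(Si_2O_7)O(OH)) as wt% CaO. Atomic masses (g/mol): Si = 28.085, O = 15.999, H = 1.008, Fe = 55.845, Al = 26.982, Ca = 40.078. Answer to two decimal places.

23.21 wt%

M(Ca_2Al_2Fe(SiO_4)(Si_2O_7)O(OH)) = 483.215 g/mol; M(CaO) = 56.077 g/mol.
Moles CaO per formula unit = 2 Ca ÷ 1 = 2.0000.
CaO fraction = (2.0000 × 56.077) / 483.215 = 112.154/483.215 = 0.2321.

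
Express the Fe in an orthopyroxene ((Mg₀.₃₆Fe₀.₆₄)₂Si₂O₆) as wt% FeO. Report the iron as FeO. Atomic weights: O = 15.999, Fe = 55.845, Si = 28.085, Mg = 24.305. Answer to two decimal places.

Formula mass = 241.145 g/mol.
1.28 Fe → 1.2800 mol FeO per formula unit; M(FeO) = 71.844, so FeO mass = 91.960 g.
91.960/241.145 × 100 = 38.13 wt%.

38.13 wt%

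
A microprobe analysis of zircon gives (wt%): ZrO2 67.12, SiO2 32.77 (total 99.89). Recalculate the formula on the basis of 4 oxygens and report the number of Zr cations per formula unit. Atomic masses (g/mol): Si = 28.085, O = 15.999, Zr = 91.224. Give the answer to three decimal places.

ZrO2 (M=123.222): mol = 0.54471; Zr = 0.54471, O = 1.08942.
SiO2 (M=60.083): mol = 0.54541; Si = 0.54541, O = 1.09082.
ΣO = 2.18024; factor = 4/ΣO = 1.83466.
Zr apfu = 0.54471 × 1.83466 = 0.999.

0.999 Zr apfu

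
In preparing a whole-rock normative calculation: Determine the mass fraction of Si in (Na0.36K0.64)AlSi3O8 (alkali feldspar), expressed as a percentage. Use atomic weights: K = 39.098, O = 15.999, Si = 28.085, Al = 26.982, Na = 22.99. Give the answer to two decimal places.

30.92 mass %

Formula mass = 0.36·22.99 + 0.64·39.098 + 1·26.982 + 3·28.085 + 8·15.999 = 272.528 g/mol, of which 84.255 g is Si.
So Si makes up 84.255/272.528 = 0.3092 of the mass, i.e. 30.92%.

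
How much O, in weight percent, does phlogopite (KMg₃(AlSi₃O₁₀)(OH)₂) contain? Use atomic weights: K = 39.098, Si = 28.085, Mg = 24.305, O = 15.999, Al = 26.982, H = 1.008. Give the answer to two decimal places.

46.01 weight percent

M(KMg₃(AlSi₃O₁₀)(OH)₂) = 417.254 g/mol.
O contributes 12 × 15.999 = 191.988 g per mole.
191.988/417.254 = 0.4601 → 46.01%.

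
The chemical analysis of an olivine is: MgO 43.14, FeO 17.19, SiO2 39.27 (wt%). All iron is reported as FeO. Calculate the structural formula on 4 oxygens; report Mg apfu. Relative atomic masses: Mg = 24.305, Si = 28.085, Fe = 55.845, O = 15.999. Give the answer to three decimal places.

43.14 wt% MgO ÷ 40.304 g/mol = 1.07037 mol, giving 1.07037 Mg and 1.07037 O.
17.19 wt% FeO ÷ 71.844 g/mol = 0.23927 mol, giving 0.23927 Fe and 0.23927 O.
39.27 wt% SiO2 ÷ 60.083 g/mol = 0.65360 mol, giving 0.65360 Si and 1.30720 O.
Oxygen sums to 2.61684; scaling by 4/2.61684 = 1.52856 puts the formula on 4 O.
Mg: 1.07037 × 1.52856 = 1.636 atoms per formula unit.

1.636 Mg apfu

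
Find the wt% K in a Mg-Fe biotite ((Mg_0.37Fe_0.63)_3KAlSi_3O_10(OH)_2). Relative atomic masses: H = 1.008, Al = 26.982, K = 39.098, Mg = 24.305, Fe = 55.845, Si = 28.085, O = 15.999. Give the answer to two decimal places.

8.20 mass %

M((Mg_0.37Fe_0.63)_3KAlSi_3O_10(OH)_2) = 476.865 g/mol.
K contributes 1 × 39.098 = 39.098 g per mole.
39.098/476.865 = 0.0820 → 8.20%.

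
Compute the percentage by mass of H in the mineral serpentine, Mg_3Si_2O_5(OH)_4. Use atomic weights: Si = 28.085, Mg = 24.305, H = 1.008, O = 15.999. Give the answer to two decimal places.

M(Mg_3Si_2O_5(OH)_4) = 277.108 g/mol.
H contributes 4 × 1.008 = 4.032 g per mole.
4.032/277.108 = 0.0146 → 1.46%.

1.46 wt%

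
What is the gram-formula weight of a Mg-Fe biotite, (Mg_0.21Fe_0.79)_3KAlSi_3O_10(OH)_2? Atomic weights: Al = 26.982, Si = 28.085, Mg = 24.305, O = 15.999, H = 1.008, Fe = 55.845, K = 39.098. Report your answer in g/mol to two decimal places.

M = 0.63×24.305 + 2.37×55.845 + 1×39.098 + 1×26.982 + 3×28.085 + 12×15.999 + 2×1.008

492.00 g/mol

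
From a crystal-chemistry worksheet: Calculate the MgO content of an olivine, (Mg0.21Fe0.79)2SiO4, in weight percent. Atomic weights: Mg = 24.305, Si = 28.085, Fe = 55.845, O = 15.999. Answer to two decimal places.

8.88 wt%

Formula mass = 190.524 g/mol.
0.42 Mg → 0.4200 mol MgO per formula unit; M(MgO) = 40.304, so MgO mass = 16.928 g.
16.928/190.524 × 100 = 8.88 wt%.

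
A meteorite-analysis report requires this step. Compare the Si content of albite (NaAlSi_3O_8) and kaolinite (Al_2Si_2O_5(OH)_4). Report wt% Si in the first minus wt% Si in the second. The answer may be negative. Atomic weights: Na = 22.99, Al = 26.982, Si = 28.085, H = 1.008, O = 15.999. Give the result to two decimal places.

10.37 percentage points

Si in NaAlSi_3O_8: molar mass 262.219 g/mol; 3×28.085 = 84.255 g → 32.13 wt%.
Si in Al_2Si_2O_5(OH)_4: molar mass 258.157 g/mol; 2×28.085 = 56.170 g → 21.76 wt%.
Difference = 32.13 − 21.76 = 10.37 percentage points.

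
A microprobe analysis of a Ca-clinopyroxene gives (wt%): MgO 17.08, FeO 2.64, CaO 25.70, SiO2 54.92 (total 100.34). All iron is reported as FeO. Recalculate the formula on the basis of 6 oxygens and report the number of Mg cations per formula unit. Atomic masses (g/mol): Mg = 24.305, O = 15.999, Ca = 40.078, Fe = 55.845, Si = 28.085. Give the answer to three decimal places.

0.926 Mg apfu

MgO (M=40.304): mol = 0.42378; Mg = 0.42378, O = 0.42378.
FeO (M=71.844): mol = 0.03675; Fe = 0.03675, O = 0.03675.
CaO (M=56.077): mol = 0.45830; Ca = 0.45830, O = 0.45830.
SiO2 (M=60.083): mol = 0.91407; Si = 0.91407, O = 1.82814.
ΣO = 2.74697; factor = 6/ΣO = 2.18422.
Mg apfu = 0.42378 × 2.18422 = 0.926.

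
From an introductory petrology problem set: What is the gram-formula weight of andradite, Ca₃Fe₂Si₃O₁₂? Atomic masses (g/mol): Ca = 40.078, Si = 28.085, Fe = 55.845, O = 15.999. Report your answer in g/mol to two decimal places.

508.17 g/mol

The formula mass is the sum 3·40.078 + 2·55.845 + 3·28.085 + 12·15.999.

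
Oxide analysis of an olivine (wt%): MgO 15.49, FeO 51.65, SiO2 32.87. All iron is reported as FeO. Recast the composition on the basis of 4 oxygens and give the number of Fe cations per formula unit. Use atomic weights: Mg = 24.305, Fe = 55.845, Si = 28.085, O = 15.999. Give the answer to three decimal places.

1.309 Fe apfu

15.49 wt% MgO ÷ 40.304 g/mol = 0.38433 mol, giving 0.38433 Mg and 0.38433 O.
51.65 wt% FeO ÷ 71.844 g/mol = 0.71892 mol, giving 0.71892 Fe and 0.71892 O.
32.87 wt% SiO2 ÷ 60.083 g/mol = 0.54708 mol, giving 0.54708 Si and 1.09416 O.
Oxygen sums to 2.19741; scaling by 4/2.19741 = 1.82032 puts the formula on 4 O.
Fe: 0.71892 × 1.82032 = 1.309 atoms per formula unit.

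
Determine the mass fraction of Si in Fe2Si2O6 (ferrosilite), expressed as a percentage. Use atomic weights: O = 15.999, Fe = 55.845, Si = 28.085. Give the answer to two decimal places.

21.29 weight percent

Molar mass of Fe2Si2O6: 2·55.845 + 2·28.085 + 6·15.999 = 263.854 g/mol.
Mass of Si per formula unit: 2 × 28.085 = 56.170 g.
Weight fraction Si = 56.170 / 263.854 = 0.2129.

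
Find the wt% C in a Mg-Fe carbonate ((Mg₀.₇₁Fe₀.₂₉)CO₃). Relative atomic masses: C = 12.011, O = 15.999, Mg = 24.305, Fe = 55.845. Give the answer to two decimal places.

12.85 weight percent

M((Mg₀.₇₁Fe₀.₂₉)CO₃) = 93.460 g/mol.
C contributes 1 × 12.011 = 12.011 g per mole.
12.011/93.460 = 0.1285 → 12.85%.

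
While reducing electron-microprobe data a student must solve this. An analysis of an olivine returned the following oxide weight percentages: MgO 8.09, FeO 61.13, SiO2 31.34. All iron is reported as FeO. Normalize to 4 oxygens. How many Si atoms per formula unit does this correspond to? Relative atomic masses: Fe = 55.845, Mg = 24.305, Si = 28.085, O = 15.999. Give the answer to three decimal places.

0.996 Si apfu

8.09 wt% MgO ÷ 40.304 g/mol = 0.20072 mol, giving 0.20072 Mg and 0.20072 O.
61.13 wt% FeO ÷ 71.844 g/mol = 0.85087 mol, giving 0.85087 Fe and 0.85087 O.
31.34 wt% SiO2 ÷ 60.083 g/mol = 0.52161 mol, giving 0.52161 Si and 1.04322 O.
Oxygen sums to 2.09481; scaling by 4/2.09481 = 1.90948 puts the formula on 4 O.
Si: 0.52161 × 1.90948 = 0.996 atoms per formula unit.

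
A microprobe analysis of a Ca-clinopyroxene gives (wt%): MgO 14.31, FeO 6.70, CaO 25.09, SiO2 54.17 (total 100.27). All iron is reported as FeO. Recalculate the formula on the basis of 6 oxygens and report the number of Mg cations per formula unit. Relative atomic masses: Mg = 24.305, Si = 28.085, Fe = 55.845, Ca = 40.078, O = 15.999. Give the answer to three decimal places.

MgO (M=40.304): mol = 0.35505; Mg = 0.35505, O = 0.35505.
FeO (M=71.844): mol = 0.09326; Fe = 0.09326, O = 0.09326.
CaO (M=56.077): mol = 0.44742; Ca = 0.44742, O = 0.44742.
SiO2 (M=60.083): mol = 0.90159; Si = 0.90159, O = 1.80318.
ΣO = 2.69891; factor = 6/ΣO = 2.22312.
Mg apfu = 0.35505 × 2.22312 = 0.789.

0.789 Mg apfu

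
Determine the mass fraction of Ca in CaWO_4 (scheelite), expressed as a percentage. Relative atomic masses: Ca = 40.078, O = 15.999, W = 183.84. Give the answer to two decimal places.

13.92 mass %

Molar mass of CaWO_4: 1×40.078 + 1×183.84 + 4×15.999 = 287.914 g/mol.
Mass of Ca per formula unit: 1 × 40.078 = 40.078 g.
Weight fraction Ca = 40.078 / 287.914 = 0.1392.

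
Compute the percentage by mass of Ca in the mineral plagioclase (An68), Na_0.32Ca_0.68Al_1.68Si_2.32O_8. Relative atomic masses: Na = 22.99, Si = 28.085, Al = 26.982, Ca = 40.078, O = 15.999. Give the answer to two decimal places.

M(Na_0.32Ca_0.68Al_1.68Si_2.32O_8) = 273.089 g/mol.
Ca contributes 0.68 × 40.078 = 27.253 g per mole.
27.253/273.089 = 0.0998 → 9.98%.

9.98 weight percent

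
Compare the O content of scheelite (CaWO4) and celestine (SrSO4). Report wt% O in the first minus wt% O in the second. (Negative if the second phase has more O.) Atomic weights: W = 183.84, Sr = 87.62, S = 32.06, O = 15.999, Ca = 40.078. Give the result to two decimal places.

M(CaWO4) = 287.914 g/mol, so wt% O = 63.996/287.914 × 100 = 22.23%.
M(SrSO4) = 183.676 g/mol, so wt% O = 63.996/183.676 × 100 = 34.84%.
22.23 − 34.84 = -12.61 pp.

-12.61 percentage points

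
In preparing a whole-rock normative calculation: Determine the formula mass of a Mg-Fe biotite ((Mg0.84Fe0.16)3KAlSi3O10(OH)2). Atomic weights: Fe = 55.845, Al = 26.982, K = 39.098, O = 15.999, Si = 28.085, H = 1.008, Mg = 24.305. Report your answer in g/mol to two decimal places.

432.39 g/mol

The formula mass is the sum 2.52×24.305 + 0.48×55.845 + 1×39.098 + 1×26.982 + 3×28.085 + 12×15.999 + 2×1.008.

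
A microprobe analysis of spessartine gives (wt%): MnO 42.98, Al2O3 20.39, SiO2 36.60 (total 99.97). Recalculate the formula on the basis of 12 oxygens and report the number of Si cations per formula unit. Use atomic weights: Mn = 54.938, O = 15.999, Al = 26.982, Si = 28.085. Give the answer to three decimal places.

42.98 wt% MnO ÷ 70.937 g/mol = 0.60589 mol, giving 0.60589 Mn and 0.60589 O.
20.39 wt% Al2O3 ÷ 101.961 g/mol = 0.19998 mol, giving 0.39996 Al and 0.59994 O.
36.60 wt% SiO2 ÷ 60.083 g/mol = 0.60916 mol, giving 0.60916 Si and 1.21832 O.
Oxygen sums to 2.42415; scaling by 12/2.42415 = 4.95019 puts the formula on 12 O.
Si: 0.60916 × 4.95019 = 3.015 atoms per formula unit.

3.015 Si apfu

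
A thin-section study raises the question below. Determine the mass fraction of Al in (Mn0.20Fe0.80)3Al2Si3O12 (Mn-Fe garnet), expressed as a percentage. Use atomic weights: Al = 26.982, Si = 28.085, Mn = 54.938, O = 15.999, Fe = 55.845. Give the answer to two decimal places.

10.85 wt%

M((Mn0.20Fe0.80)3Al2Si3O12) = 497.198 g/mol.
Al contributes 2 × 26.982 = 53.964 g per mole.
53.964/497.198 = 0.1085 → 10.85%.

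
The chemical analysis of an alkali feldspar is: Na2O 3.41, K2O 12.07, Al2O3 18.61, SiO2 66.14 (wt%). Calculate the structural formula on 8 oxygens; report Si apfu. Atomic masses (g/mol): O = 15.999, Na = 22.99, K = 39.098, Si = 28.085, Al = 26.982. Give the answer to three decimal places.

3.003 Si apfu

3.41 wt% Na2O ÷ 61.979 g/mol = 0.05502 mol, giving 0.11004 Na and 0.05502 O.
12.07 wt% K2O ÷ 94.195 g/mol = 0.12814 mol, giving 0.25628 K and 0.12814 O.
18.61 wt% Al2O3 ÷ 101.961 g/mol = 0.18252 mol, giving 0.36504 Al and 0.54756 O.
66.14 wt% SiO2 ÷ 60.083 g/mol = 1.10081 mol, giving 1.10081 Si and 2.20162 O.
Oxygen sums to 2.93234; scaling by 8/2.93234 = 2.72820 puts the formula on 8 O.
Si: 1.10081 × 2.72820 = 3.003 atoms per formula unit.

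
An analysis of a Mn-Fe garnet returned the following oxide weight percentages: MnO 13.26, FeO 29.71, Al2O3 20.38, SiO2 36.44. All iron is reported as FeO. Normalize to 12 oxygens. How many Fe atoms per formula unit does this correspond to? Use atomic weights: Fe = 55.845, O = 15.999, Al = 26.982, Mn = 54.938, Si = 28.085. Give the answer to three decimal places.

2.056 Fe apfu

13.26 wt% MnO ÷ 70.937 g/mol = 0.18693 mol, giving 0.18693 Mn and 0.18693 O.
29.71 wt% FeO ÷ 71.844 g/mol = 0.41353 mol, giving 0.41353 Fe and 0.41353 O.
20.38 wt% Al2O3 ÷ 101.961 g/mol = 0.19988 mol, giving 0.39976 Al and 0.59964 O.
36.44 wt% SiO2 ÷ 60.083 g/mol = 0.60649 mol, giving 0.60649 Si and 1.21298 O.
Oxygen sums to 2.41308; scaling by 12/2.41308 = 4.97290 puts the formula on 12 O.
Fe: 0.41353 × 4.97290 = 2.056 atoms per formula unit.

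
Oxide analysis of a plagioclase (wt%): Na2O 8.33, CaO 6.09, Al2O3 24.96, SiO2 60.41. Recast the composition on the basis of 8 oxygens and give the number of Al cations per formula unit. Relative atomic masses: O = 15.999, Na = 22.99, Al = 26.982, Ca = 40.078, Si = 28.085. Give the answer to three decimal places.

1.311 Al apfu

Na2O (M=61.979): mol = 0.13440; Na = 0.26880, O = 0.13440.
CaO (M=56.077): mol = 0.10860; Ca = 0.10860, O = 0.10860.
Al2O3 (M=101.961): mol = 0.24480; Al = 0.48960, O = 0.73440.
SiO2 (M=60.083): mol = 1.00544; Si = 1.00544, O = 2.01088.
ΣO = 2.98828; factor = 8/ΣO = 2.67713.
Al apfu = 0.48960 × 2.67713 = 1.311.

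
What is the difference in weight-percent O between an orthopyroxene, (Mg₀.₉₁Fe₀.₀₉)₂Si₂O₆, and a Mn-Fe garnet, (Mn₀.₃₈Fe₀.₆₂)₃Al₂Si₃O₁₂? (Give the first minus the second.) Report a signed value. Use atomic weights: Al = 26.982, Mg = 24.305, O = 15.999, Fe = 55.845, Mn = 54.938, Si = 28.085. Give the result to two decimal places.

M((Mg₀.₉₁Fe₀.₀₉)₂Si₂O₆) = 206.451 g/mol, so wt% O = 95.994/206.451 × 100 = 46.50%.
M((Mn₀.₃₈Fe₀.₆₂)₃Al₂Si₃O₁₂) = 496.708 g/mol, so wt% O = 191.988/496.708 × 100 = 38.65%.
46.50 − 38.65 = 7.85 pp.

7.85 percentage points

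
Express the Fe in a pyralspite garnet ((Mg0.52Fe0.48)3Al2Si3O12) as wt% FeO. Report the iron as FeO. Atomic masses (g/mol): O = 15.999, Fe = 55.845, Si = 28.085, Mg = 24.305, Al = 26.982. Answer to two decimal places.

23.06 wt%

Formula mass = 448.540 g/mol.
1.44 Fe → 1.4400 mol FeO per formula unit; M(FeO) = 71.844, so FeO mass = 103.455 g.
103.455/448.540 × 100 = 23.06 wt%.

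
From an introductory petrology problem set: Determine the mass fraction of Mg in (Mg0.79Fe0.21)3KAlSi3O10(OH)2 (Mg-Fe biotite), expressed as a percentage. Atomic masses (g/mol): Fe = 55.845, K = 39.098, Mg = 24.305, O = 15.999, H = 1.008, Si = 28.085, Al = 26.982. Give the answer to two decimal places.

Formula mass = 2.37·24.305 + 0.63·55.845 + 1·39.098 + 1·26.982 + 3·28.085 + 12·15.999 + 2·1.008 = 437.124 g/mol, of which 57.603 g is Mg.
So Mg makes up 57.603/437.124 = 0.1318 of the mass, i.e. 13.18%.

13.18 wt%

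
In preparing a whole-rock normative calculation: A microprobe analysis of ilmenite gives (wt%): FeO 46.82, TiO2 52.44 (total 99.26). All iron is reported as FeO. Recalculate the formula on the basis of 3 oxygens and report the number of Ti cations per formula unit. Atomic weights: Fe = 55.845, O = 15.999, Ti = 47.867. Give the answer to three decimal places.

FeO (M=71.844): mol = 0.65169; Fe = 0.65169, O = 0.65169.
TiO2 (M=79.865): mol = 0.65661; Ti = 0.65661, O = 1.31322.
ΣO = 1.96491; factor = 3/ΣO = 1.52679.
Ti apfu = 0.65661 × 1.52679 = 1.003.

1.003 Ti apfu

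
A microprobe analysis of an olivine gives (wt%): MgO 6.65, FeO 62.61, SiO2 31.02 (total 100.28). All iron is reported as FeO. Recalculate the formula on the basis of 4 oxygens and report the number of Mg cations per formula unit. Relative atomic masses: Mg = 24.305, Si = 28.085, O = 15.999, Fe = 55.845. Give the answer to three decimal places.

MgO (M=40.304): mol = 0.16500; Mg = 0.16500, O = 0.16500.
FeO (M=71.844): mol = 0.87147; Fe = 0.87147, O = 0.87147.
SiO2 (M=60.083): mol = 0.51629; Si = 0.51629, O = 1.03258.
ΣO = 2.06905; factor = 4/ΣO = 1.93325.
Mg apfu = 0.16500 × 1.93325 = 0.319.

0.319 Mg apfu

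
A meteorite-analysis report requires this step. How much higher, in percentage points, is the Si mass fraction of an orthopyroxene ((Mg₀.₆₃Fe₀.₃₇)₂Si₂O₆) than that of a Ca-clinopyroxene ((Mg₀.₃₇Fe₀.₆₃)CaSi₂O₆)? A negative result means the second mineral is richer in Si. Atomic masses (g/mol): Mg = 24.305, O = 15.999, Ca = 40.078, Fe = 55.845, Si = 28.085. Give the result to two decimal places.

1.30 percentage points

M((Mg₀.₆₃Fe₀.₃₇)₂Si₂O₆) = 224.114 g/mol, so wt% Si = 56.170/224.114 × 100 = 25.06%.
M((Mg₀.₃₇Fe₀.₆₃)CaSi₂O₆) = 236.417 g/mol, so wt% Si = 56.170/236.417 × 100 = 23.76%.
25.06 − 23.76 = 1.30 pp.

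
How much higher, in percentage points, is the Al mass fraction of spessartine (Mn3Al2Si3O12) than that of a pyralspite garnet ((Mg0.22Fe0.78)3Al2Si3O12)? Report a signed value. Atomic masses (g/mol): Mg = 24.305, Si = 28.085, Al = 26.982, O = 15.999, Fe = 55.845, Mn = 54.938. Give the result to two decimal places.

-0.41 percentage points

First mineral: 53.964 g Al in 495.021 g formula = 10.90 wt% Al.
Second mineral: 53.964 g Al in 476.926 g formula = 11.31 wt% Al.
10.90% − 11.31% gives a difference of -0.41 percentage points.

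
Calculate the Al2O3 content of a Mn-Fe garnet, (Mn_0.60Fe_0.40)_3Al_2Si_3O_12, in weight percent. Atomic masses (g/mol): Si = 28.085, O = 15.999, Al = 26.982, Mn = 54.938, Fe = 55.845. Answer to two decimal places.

20.55 wt%

Formula mass = 496.109 g/mol.
2 Al → 1.0000 mol Al2O3 per formula unit; M(Al2O3) = 101.961, so Al2O3 mass = 101.961 g.
101.961/496.109 × 100 = 20.55 wt%.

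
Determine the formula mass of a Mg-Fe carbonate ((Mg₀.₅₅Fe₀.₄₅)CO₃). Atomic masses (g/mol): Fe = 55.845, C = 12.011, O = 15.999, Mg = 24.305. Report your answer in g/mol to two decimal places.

98.51 g/mol

The formula mass is the sum 0.55*24.305 + 0.45*55.845 + 1*12.011 + 3*15.999.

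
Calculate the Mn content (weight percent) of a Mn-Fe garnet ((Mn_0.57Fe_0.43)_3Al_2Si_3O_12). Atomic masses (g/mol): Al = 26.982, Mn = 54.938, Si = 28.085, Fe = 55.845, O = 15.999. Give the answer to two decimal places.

18.93 weight percent

Formula mass = 1.71*54.938 + 1.29*55.845 + 2*26.982 + 3*28.085 + 12*15.999 = 496.191 g/mol, of which 93.944 g is Mn.
So Mn makes up 93.944/496.191 = 0.1893 of the mass, i.e. 18.93%.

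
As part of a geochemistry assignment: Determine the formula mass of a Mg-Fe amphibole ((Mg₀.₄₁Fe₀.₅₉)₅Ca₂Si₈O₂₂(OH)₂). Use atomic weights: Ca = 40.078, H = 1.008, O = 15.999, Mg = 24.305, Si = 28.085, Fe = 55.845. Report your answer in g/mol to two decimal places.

905.40 g/mol

M = 2.05*24.305 + 2.95*55.845 + 2*40.078 + 8*28.085 + 24*15.999 + 2*1.008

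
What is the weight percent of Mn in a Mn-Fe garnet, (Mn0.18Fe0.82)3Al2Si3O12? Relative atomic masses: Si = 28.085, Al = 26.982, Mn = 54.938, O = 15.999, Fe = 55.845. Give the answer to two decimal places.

5.97 weight percent

M((Mn0.18Fe0.82)3Al2Si3O12) = 497.252 g/mol.
Mn contributes 0.54 × 54.938 = 29.667 g per mole.
29.667/497.252 = 0.0597 → 5.97%.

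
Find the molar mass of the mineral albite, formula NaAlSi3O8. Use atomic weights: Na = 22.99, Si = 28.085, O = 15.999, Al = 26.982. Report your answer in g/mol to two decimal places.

262.22 g/mol

Na: 1 × 22.99 = 22.9900
Al: 1 × 26.982 = 26.9820
Si: 3 × 28.085 = 84.2550
O: 8 × 15.999 = 127.9920
Summing the contributions gives the formula mass.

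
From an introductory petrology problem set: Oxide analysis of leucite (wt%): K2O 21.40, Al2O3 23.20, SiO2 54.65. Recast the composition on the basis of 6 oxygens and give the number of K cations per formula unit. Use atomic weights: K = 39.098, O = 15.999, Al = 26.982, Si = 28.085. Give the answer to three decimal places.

0.999 K apfu

K2O (M=94.195): mol = 0.22719; K = 0.45438, O = 0.22719.
Al2O3 (M=101.961): mol = 0.22754; Al = 0.45508, O = 0.68262.
SiO2 (M=60.083): mol = 0.90958; Si = 0.90958, O = 1.81916.
ΣO = 2.72897; factor = 6/ΣO = 2.19863.
K apfu = 0.45438 × 2.19863 = 0.999.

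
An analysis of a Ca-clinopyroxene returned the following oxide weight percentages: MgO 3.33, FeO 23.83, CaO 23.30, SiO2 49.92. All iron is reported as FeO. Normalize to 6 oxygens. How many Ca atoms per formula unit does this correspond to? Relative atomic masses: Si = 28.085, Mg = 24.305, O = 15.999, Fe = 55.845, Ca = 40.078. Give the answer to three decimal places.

1.001 Ca apfu

MgO: 3.33/40.304 = 0.08262 mol → 0.08262 mol Mg, 0.08262 mol O.
FeO: 23.83/71.844 = 0.33169 mol → 0.33169 mol Fe, 0.33169 mol O.
CaO: 23.30/56.077 = 0.41550 mol → 0.41550 mol Ca, 0.41550 mol O.
SiO2: 49.92/60.083 = 0.83085 mol → 0.83085 mol Si, 1.66170 mol O.
Total oxygen = 2.49151 mol. Normalization factor = 6/2.49151 = 2.40818.
Ca per 6 O = 0.41550 × 2.40818 = 1.001.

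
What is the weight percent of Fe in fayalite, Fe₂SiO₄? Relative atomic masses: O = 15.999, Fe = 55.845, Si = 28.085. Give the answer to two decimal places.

54.81 mass %

Molar mass of Fe₂SiO₄: 2*55.845 + 1*28.085 + 4*15.999 = 203.771 g/mol.
Mass of Fe per formula unit: 2 × 55.845 = 111.690 g.
Weight fraction Fe = 111.690 / 203.771 = 0.5481.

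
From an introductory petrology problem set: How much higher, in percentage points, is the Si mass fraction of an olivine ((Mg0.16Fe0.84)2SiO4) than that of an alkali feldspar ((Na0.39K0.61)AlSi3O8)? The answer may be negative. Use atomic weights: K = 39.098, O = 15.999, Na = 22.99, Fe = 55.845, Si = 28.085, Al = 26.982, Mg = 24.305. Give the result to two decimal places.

Si in (Mg0.16Fe0.84)2SiO4: molar mass 193.678 g/mol; 1×28.085 = 28.085 g → 14.50 wt%.
Si in (Na0.39K0.61)AlSi3O8: molar mass 272.045 g/mol; 3×28.085 = 84.255 g → 30.97 wt%.
Difference = 14.50 − 30.97 = -16.47 percentage points.

-16.47 percentage points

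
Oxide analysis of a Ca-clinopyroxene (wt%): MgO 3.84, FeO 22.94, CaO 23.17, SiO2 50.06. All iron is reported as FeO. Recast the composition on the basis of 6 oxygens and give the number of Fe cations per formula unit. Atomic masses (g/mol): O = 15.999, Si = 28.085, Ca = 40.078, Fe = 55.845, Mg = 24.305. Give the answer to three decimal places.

0.768 Fe apfu

MgO: 3.84/40.304 = 0.09528 mol → 0.09528 mol Mg, 0.09528 mol O.
FeO: 22.94/71.844 = 0.31930 mol → 0.31930 mol Fe, 0.31930 mol O.
CaO: 23.17/56.077 = 0.41318 mol → 0.41318 mol Ca, 0.41318 mol O.
SiO2: 50.06/60.083 = 0.83318 mol → 0.83318 mol Si, 1.66636 mol O.
Total oxygen = 2.49412 mol. Normalization factor = 6/2.49412 = 2.40566.
Fe per 6 O = 0.31930 × 2.40566 = 0.768.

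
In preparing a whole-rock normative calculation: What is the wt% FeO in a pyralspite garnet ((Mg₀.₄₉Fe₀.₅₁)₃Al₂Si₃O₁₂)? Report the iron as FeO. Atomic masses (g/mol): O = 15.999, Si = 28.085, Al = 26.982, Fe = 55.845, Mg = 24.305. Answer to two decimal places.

Molar mass of (Mg₀.₄₉Fe₀.₅₁)₃Al₂Si₃O₁₂ = 1.47*24.305 + 1.53*55.845 + 2*26.982 + 3*28.085 + 12*15.999 = 451.378 g/mol.
Each formula unit contains 1.53 Fe, equivalent to 1.53/1 = 1.5300 mol FeO.
M(FeO) = 1×55.845 + 1×15.999 = 71.844 g/mol.
Mass of FeO per formula unit = 1.5300 × 71.844 = 109.921 g.
FeO wt% = 109.921 / 451.378 × 100 = 24.35%.

24.35 wt%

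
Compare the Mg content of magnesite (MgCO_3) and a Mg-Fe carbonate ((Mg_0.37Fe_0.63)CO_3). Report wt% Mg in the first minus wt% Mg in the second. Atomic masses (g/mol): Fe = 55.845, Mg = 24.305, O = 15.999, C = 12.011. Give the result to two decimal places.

First mineral: 24.305 g Mg in 84.313 g formula = 28.83 wt% Mg.
Second mineral: 8.993 g Mg in 104.183 g formula = 8.63 wt% Mg.
28.83% − 8.63% gives a difference of 20.20 percentage points.

20.20 percentage points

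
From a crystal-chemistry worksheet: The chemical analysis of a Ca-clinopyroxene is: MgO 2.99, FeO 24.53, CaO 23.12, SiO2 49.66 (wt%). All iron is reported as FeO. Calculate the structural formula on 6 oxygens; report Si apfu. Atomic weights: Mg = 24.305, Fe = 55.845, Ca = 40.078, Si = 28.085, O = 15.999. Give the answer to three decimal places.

1.999 Si apfu

MgO: 2.99/40.304 = 0.07419 mol → 0.07419 mol Mg, 0.07419 mol O.
FeO: 24.53/71.844 = 0.34143 mol → 0.34143 mol Fe, 0.34143 mol O.
CaO: 23.12/56.077 = 0.41229 mol → 0.41229 mol Ca, 0.41229 mol O.
SiO2: 49.66/60.083 = 0.82652 mol → 0.82652 mol Si, 1.65304 mol O.
Total oxygen = 2.48095 mol. Normalization factor = 6/2.48095 = 2.41843.
Si per 6 O = 0.82652 × 2.41843 = 1.999.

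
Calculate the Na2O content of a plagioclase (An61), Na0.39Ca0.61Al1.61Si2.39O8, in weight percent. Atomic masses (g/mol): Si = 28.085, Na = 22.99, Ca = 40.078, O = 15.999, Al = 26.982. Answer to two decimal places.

Molar mass of Na0.39Ca0.61Al1.61Si2.39O8 = 0.39×22.99 + 0.61×40.078 + 1.61×26.982 + 2.39×28.085 + 8×15.999 = 271.970 g/mol.
Each formula unit contains 0.39 Na, equivalent to 0.39/2 = 0.1950 mol Na2O.
M(Na2O) = 2×22.99 + 1×15.999 = 61.979 g/mol.
Mass of Na2O per formula unit = 0.1950 × 61.979 = 12.086 g.
Na2O wt% = 12.086 / 271.970 × 100 = 4.44%.

4.44 wt%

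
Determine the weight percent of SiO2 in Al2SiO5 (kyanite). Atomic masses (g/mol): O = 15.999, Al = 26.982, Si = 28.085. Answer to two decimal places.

37.08 wt%

M(Al2SiO5) = 162.044 g/mol; M(SiO2) = 60.083 g/mol.
Moles SiO2 per formula unit = 1 Si ÷ 1 = 1.0000.
SiO2 fraction = (1.0000 × 60.083) / 162.044 = 60.083/162.044 = 0.3708.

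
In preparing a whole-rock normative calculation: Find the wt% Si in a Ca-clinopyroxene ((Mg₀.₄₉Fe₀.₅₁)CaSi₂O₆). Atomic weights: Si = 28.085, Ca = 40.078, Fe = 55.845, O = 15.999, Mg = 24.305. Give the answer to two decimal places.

24.15 weight percent

M((Mg₀.₄₉Fe₀.₅₁)CaSi₂O₆) = 232.632 g/mol.
Si contributes 2 × 28.085 = 56.170 g per mole.
56.170/232.632 = 0.2415 → 24.15%.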